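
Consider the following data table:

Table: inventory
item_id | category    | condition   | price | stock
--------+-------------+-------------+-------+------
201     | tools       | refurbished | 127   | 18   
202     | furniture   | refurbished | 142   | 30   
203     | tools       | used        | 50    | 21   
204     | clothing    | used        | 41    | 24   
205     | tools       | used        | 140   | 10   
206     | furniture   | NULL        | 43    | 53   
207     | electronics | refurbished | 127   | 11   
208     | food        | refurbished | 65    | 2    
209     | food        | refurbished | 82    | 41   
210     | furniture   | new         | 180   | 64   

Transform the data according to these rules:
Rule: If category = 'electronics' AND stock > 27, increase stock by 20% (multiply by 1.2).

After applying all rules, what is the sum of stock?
274

Step 1: Find records where category = 'electronics' AND stock > 27
Step 2: 0 records match, summing to 0
Step 3: After multiplier: 0 × 1.2 = 0.0
Step 4: Unaffected records sum: 274
Step 5: Final sum = 0.0 + 274 = 274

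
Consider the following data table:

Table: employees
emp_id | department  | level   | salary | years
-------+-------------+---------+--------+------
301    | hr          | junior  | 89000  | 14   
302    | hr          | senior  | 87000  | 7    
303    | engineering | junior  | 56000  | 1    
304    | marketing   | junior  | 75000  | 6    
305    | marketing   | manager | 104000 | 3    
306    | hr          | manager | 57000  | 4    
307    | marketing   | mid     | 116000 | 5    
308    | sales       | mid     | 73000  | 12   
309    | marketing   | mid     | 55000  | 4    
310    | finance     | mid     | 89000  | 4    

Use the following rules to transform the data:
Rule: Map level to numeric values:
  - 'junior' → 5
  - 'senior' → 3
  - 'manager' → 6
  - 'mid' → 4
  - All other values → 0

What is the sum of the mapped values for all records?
46

Step 1: Apply mapping to each record
Step 2: Count by status:
  'junior': 3 records × 5 = 15
  'senior': 1 records × 3 = 3
  'manager': 2 records × 6 = 12
  'mid': 4 records × 4 = 16
Step 3: Sum all mapped values = 46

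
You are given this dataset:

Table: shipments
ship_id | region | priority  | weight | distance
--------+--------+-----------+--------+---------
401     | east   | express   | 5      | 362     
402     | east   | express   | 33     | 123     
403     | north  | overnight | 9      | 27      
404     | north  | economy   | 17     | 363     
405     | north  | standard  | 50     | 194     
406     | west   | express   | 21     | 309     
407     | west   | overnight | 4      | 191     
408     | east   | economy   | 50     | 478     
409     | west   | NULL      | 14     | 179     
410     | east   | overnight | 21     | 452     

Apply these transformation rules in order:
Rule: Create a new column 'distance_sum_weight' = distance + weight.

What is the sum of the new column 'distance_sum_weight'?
2902

Step 1: For each record, compute distance + weight
Example calculations:
  362 + 5 = 367
  123 + 33 = 156
  27 + 9 = 36
  ...
Step 2: Sum all derived values
Step 3: Total = 2902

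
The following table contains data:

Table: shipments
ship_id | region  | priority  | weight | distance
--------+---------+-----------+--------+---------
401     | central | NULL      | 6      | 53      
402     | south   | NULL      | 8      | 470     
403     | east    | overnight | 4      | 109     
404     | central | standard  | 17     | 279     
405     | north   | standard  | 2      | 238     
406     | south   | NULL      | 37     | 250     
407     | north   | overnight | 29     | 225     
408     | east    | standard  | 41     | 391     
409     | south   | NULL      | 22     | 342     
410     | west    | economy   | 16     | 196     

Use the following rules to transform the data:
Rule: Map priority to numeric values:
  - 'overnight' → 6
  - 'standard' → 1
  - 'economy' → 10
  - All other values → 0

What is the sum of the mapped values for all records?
25

Step 1: Apply mapping to each record
Step 2: Count by status:
  'overnight': 2 records × 6 = 12
  'standard': 3 records × 1 = 3
  'economy': 1 records × 10 = 10
Step 3: Sum all mapped values = 25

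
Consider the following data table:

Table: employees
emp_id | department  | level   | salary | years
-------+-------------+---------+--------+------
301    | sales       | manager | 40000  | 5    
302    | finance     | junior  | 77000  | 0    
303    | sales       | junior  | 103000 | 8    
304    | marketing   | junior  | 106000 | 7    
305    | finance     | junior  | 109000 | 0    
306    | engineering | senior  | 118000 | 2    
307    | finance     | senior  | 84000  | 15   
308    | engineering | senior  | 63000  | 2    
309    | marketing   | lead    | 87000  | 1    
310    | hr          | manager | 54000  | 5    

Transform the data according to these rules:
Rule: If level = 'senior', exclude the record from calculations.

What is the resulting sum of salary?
576000

Step 1: Identify records where level = 'senior'
Step 2: The excluded records sum to 265000
Step 3: Original total salary = 841000
Step 4: Remaining total = 841000 - 265000 = 576000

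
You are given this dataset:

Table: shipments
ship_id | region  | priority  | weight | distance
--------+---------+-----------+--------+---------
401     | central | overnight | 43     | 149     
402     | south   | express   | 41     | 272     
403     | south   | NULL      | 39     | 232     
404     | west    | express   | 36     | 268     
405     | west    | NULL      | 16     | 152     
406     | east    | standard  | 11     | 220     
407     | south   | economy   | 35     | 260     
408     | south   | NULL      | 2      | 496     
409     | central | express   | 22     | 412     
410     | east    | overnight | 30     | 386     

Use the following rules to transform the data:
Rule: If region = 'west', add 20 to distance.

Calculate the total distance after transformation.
2887

Step 1: Count records where region = 'west': 2
Step 2: Total bonus added: 2 × 20 = 40
Step 3: Original sum of distance: 2847
Step 4: Final sum = 2847 + 40 = 2887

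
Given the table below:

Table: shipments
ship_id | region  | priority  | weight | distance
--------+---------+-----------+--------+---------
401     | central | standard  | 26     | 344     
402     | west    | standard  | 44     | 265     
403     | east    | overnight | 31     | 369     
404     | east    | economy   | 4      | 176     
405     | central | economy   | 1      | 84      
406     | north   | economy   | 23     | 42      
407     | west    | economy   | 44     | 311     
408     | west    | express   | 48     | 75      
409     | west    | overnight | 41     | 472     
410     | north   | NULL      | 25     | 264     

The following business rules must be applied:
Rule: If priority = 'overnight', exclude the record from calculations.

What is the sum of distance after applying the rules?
1561

Step 1: Identify records where priority = 'overnight'
Step 2: The excluded records sum to 841
Step 3: Original total distance = 2402
Step 4: Remaining total = 2402 - 841 = 1561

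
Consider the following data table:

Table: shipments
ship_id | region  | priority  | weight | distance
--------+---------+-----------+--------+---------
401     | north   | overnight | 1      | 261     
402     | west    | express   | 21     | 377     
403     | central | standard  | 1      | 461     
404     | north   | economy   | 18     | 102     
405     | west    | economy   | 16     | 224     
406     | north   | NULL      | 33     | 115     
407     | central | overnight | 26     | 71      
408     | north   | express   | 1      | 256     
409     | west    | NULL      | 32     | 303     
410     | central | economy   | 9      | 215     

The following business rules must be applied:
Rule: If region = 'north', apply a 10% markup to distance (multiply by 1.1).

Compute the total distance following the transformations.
2458.4

Step 1: Records with region = 'north' have total distance = 734
Step 2: Apply multiplier: 734 × 1.1 = 807.4
Step 3: Other records total: 1651
Step 4: Final sum = 807.4 + 1651 = 2458.4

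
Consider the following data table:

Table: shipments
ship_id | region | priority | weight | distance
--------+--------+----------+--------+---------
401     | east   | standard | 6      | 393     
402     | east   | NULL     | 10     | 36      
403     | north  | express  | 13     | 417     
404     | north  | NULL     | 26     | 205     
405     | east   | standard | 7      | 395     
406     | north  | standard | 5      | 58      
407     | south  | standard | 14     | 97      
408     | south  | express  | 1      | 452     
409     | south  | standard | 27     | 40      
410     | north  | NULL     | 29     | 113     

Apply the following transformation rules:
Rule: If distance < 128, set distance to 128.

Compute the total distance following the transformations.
2502

Step 1: 5 records have distance < 128
Step 2: These records originally summed to 344
Step 3: After setting to minimum: 5 × 128 = 640
Step 4: Unaffected records sum: 1862
Step 5: Final sum = 640 + 1862 = 2502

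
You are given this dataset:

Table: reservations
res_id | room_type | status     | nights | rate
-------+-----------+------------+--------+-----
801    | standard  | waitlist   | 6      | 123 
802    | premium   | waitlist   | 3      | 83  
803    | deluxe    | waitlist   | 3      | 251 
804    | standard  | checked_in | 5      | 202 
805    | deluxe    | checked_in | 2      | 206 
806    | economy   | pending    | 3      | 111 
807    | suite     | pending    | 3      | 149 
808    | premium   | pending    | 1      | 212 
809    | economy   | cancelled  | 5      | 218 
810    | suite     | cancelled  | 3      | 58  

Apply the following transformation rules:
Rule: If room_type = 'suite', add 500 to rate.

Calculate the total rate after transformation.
2613

Step 1: Count records where room_type = 'suite': 2
Step 2: Total bonus added: 2 × 500 = 1000
Step 3: Original sum of rate: 1613
Step 4: Final sum = 1613 + 1000 = 2613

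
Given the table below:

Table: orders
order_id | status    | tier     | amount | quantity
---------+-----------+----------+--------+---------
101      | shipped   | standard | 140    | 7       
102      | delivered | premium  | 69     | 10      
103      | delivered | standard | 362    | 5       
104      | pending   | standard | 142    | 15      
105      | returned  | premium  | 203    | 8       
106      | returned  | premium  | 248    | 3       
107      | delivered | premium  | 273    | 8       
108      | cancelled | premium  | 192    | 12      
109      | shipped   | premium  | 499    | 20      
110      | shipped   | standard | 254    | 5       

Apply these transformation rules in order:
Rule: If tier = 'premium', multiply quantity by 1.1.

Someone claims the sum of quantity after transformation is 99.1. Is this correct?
Yes, the result is correct.

Step 1: Calculate the correct sum after transformation
Step 2: Apply multiplier 1.1 to records where tier = 'premium'
Step 3: Correct result = 99.1
Step 4: Claimed result = 99.1
Step 5: 99.1 = 99.1 ✓
Conclusion: The claimed result is correct.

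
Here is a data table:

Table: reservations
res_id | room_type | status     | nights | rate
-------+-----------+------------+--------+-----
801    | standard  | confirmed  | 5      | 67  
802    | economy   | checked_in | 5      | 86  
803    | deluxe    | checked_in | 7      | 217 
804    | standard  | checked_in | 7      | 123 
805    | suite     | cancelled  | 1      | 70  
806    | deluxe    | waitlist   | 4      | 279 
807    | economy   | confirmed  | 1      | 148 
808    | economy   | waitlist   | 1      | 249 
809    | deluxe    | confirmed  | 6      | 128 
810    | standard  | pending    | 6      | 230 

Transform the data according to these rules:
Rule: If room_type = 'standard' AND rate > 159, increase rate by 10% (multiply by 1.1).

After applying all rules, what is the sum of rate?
1620.0

Step 1: Find records where room_type = 'standard' AND rate > 159
Step 2: 1 records match, summing to 230
Step 3: After multiplier: 230 × 1.1 = 253.0
Step 4: Unaffected records sum: 1367
Step 5: Final sum = 253.0 + 1367 = 1620.0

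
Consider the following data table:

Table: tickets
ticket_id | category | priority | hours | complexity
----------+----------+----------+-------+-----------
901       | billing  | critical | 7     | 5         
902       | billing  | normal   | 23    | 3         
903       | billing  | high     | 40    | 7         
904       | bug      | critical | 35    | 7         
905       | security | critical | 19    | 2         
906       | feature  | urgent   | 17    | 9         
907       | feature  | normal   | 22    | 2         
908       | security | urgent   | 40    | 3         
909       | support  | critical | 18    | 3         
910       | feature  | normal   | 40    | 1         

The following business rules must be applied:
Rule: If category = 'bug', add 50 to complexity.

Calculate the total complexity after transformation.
92

Step 1: Count records where category = 'bug': 1
Step 2: Total bonus added: 1 × 50 = 50
Step 3: Original sum of complexity: 42
Step 4: Final sum = 42 + 50 = 92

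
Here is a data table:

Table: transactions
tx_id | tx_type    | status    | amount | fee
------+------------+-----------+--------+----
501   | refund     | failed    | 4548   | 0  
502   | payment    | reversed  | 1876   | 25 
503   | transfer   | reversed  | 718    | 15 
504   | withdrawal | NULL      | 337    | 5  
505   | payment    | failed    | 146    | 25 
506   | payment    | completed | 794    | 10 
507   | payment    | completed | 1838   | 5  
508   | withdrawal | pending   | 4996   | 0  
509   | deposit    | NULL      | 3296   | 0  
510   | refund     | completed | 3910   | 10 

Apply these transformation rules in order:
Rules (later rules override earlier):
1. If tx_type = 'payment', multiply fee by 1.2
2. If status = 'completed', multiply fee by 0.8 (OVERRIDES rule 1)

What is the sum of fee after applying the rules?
100.0

Step 1: Rule 2 takes priority for records with status = 'completed'
  - 3 records: 25 × 0.8 = 20.0
Step 2: Rule 1 applies to remaining records with tx_type = 'payment'
  - 2 records: 50 × 1.2 = 60.0
Step 3: Other records unchanged: 20
Step 4: Final sum = 20.0 + 60.0 + 20 = 100.0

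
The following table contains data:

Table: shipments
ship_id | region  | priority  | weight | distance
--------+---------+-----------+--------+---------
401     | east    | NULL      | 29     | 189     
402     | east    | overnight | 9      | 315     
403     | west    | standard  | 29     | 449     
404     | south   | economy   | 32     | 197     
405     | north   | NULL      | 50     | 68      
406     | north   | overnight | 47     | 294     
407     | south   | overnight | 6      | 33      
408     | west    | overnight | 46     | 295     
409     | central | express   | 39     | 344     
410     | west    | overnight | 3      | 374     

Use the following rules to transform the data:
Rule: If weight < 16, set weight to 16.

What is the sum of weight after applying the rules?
320

Step 1: 3 records have weight < 16
Step 2: These records originally summed to 18
Step 3: After setting to minimum: 3 × 16 = 48
Step 4: Unaffected records sum: 272
Step 5: Final sum = 48 + 272 = 320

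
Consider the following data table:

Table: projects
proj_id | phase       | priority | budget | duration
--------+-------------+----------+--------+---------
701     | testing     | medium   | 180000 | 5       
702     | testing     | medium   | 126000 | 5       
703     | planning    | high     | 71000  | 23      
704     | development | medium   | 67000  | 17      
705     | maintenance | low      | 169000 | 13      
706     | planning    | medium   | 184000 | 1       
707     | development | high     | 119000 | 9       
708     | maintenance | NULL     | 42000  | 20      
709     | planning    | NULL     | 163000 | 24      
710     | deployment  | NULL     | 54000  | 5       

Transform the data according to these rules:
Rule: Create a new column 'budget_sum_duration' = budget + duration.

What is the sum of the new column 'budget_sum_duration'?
1175122

Step 1: For each record, compute budget + duration
Example calculations:
  180000 + 5 = 180005
  126000 + 5 = 126005
  71000 + 23 = 71023
  ...
Step 2: Sum all derived values
Step 3: Total = 1175122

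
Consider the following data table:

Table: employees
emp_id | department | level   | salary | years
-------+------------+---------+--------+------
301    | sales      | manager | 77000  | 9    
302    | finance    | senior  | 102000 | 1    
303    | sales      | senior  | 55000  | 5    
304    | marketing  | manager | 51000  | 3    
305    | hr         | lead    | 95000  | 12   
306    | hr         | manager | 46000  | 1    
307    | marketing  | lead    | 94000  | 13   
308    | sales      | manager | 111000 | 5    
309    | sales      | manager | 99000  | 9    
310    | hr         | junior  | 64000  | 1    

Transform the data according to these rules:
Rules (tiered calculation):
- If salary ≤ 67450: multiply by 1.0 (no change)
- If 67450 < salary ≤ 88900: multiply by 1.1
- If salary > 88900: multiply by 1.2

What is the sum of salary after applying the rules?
901900.0

Step 1: Tier 1 (salary ≤ 67450): 4 records, sum = 216000 × 1.0 = 216000.0
Step 2: Tier 2 (67450 < salary ≤ 88900): 1 records, sum = 77000 × 1.1 = 84700.0
Step 3: Tier 3 (salary > 88900): 5 records, sum = 501000 × 1.2 = 601200.0
Step 4: Final sum = 216000.0 + 84700.0 + 601200.0 = 901900.0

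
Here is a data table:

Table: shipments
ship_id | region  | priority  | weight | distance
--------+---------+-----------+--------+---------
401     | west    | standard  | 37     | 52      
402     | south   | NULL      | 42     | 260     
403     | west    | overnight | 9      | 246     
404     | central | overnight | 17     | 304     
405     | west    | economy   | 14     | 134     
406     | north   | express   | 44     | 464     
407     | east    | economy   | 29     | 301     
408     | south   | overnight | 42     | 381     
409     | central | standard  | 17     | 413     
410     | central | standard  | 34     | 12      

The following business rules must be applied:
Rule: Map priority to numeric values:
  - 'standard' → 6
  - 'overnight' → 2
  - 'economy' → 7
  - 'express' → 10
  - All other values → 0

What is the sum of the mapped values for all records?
48

Step 1: Apply mapping to each record
Step 2: Count by status:
  'standard': 3 records × 6 = 18
  'overnight': 3 records × 2 = 6
  'economy': 2 records × 7 = 14
  'express': 1 records × 10 = 10
Step 3: Sum all mapped values = 48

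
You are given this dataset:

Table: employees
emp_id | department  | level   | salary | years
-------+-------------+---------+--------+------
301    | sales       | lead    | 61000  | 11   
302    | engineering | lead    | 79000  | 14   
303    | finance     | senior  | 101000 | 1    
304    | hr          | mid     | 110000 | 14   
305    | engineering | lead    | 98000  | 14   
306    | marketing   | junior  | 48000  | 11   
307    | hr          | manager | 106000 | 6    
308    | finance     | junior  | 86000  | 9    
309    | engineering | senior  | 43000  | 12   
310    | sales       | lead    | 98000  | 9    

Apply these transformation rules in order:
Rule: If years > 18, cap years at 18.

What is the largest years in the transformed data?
14

Step 1: Original maximum years = 14
Step 2: Check cap of 18 against maximum
Step 3: No records exceed the cap (max 14 <= cap 18), so no capping applies
Step 4: Maximum after transformation = 14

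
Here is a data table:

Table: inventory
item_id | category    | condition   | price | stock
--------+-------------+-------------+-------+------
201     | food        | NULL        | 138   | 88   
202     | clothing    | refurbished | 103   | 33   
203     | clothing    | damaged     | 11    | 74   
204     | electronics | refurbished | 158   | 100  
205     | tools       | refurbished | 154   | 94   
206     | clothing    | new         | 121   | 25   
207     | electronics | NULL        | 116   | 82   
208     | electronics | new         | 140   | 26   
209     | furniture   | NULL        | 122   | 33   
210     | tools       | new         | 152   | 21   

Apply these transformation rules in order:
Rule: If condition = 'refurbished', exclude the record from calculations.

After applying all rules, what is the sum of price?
800

Step 1: Identify records where condition = 'refurbished'
Step 2: The excluded records sum to 415
Step 3: Original total price = 1215
Step 4: Remaining total = 1215 - 415 = 800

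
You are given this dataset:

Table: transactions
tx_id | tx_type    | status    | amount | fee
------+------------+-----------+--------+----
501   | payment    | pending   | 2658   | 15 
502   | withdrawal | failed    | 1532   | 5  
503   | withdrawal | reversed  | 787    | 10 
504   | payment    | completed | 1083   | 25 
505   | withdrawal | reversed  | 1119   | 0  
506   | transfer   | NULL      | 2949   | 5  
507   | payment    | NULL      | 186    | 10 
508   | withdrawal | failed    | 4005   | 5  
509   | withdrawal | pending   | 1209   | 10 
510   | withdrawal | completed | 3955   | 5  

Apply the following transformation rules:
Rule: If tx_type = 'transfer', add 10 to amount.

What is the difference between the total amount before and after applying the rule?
10

Step 1: Original sum of amount = 19483
Step 2: 1 records have tx_type = 'transfer'
Step 3: Each affected record changes by 10
Step 4: Total change = 1 × 10 = 10
Step 5: New sum = 19483 + 10 = 19493
Step 6: Difference = |19493 - 19483| = 10
        (Sum increased by 10)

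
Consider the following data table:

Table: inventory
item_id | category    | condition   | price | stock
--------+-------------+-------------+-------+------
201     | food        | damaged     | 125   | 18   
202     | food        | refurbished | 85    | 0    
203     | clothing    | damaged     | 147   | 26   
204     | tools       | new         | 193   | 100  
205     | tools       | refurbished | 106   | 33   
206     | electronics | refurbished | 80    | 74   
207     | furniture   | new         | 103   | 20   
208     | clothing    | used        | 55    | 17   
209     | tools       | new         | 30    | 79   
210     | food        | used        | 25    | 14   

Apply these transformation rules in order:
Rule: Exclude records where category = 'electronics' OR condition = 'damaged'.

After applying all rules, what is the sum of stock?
263

Step 1: Find records where category = 'electronics' OR condition = 'damaged'
Step 2: 3 records match, summing to 118
Step 3: Original sum: 381
Step 4: Remaining sum = 381 - 118 = 263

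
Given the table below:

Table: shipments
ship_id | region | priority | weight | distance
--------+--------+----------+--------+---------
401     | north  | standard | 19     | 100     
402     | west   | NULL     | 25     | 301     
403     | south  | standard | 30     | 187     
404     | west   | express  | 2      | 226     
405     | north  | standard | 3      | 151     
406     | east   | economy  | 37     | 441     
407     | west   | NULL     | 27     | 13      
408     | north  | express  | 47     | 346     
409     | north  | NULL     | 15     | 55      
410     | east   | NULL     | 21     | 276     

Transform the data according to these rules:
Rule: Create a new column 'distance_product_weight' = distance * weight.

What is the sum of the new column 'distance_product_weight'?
55491

Step 1: For each record, compute distance * weight
Example calculations:
  100 * 19 = 1900
  301 * 25 = 7525
  187 * 30 = 5610
  ...
Step 2: Sum all derived values
Step 3: Total = 55491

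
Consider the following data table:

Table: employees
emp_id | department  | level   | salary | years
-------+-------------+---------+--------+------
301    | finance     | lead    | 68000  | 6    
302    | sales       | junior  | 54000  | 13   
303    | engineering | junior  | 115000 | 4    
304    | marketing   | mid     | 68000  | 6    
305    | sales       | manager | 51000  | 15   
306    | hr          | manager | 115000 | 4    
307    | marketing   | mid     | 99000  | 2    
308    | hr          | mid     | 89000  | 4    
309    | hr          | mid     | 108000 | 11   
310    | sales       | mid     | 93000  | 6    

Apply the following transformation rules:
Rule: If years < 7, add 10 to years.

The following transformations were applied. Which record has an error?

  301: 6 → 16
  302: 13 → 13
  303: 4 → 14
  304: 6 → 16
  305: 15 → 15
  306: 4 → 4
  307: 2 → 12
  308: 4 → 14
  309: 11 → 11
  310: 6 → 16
Record 306 has an error. The correct transformed value should be 14, not 4.

Step 1: Check each record against the rule
Step 2: Record 306 has years = 4
Step 3: Since 4 < 7, the bonus should have been applied
Step 4: Correct value = 14, but claimed value = 4
Conclusion: Record 306 has the error.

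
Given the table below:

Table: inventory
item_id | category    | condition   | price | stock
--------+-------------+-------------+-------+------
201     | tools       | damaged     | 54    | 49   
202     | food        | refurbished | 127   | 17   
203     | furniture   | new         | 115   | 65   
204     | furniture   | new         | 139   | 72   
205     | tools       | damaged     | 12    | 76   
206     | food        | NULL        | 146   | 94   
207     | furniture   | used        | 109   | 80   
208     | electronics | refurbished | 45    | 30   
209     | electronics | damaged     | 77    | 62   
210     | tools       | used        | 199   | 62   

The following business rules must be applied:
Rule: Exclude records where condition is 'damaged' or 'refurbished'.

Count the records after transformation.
5

Step 1: Count records to exclude
  - 3 (damaged) + 2 (refurbished) = 5 records
Step 2: Total records: 10
Step 3: Remaining = 10 - 5 = 5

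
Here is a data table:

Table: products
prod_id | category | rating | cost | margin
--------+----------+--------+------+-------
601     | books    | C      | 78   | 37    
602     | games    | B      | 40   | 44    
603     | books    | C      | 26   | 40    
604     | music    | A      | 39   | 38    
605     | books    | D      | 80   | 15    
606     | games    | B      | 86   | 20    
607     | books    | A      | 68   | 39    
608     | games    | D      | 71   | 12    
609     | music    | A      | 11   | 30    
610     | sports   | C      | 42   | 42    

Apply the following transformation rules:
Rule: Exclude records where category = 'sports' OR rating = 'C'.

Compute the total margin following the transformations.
198

Step 1: Find records where category = 'sports' OR rating = 'C'
Step 2: 3 records match, summing to 119
Step 3: Original sum: 317
Step 4: Remaining sum = 317 - 119 = 198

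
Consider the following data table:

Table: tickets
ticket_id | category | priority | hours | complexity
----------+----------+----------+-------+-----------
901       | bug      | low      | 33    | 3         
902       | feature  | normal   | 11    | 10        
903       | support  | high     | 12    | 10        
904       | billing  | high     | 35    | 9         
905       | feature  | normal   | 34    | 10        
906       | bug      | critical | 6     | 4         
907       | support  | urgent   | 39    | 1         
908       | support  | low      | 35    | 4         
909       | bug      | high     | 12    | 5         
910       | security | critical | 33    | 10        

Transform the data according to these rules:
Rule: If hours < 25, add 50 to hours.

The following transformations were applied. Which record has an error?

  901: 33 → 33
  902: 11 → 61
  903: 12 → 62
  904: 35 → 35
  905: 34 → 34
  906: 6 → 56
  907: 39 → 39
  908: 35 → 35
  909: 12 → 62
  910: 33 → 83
Record 910 has an error. The correct transformed value should be 33, not 83.

Step 1: Check each record against the rule
Step 2: Record 910 has hours = 33
Step 3: Since 33 >= 25, the bonus should not have been applied
Step 4: Correct value = 33, but claimed value = 83
Conclusion: Record 910 has the error.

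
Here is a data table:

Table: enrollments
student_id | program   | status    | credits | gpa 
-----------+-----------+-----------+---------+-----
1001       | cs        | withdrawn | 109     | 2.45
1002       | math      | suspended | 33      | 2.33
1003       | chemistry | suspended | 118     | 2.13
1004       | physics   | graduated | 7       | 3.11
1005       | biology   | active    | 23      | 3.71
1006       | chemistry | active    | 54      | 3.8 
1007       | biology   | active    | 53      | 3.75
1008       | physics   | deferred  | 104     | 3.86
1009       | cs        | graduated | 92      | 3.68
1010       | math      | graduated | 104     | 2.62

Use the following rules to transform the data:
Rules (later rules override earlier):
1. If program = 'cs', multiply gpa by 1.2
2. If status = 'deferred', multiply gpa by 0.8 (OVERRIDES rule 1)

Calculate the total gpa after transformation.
31.89

Step 1: Rule 2 takes priority for records with status = 'deferred'
  - 1 records: 3.86 × 0.8 = 3.09
Step 2: Rule 1 applies to remaining records with program = 'cs'
  - 2 records: 6.13 × 1.2 = 7.36
Step 3: Other records unchanged: 21.45
Step 4: Final sum = 3.09 + 7.36 + 21.45 = 31.89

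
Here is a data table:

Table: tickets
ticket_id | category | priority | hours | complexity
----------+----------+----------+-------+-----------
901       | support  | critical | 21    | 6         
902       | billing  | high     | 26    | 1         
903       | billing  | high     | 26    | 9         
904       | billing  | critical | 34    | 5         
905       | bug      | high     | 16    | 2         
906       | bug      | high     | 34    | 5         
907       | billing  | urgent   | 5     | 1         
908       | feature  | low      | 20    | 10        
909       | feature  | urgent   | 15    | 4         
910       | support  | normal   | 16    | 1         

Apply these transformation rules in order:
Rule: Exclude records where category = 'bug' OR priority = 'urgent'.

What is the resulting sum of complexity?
32

Step 1: Find records where category = 'bug' OR priority = 'urgent'
Step 2: 4 records match, summing to 12
Step 3: Original sum: 44
Step 4: Remaining sum = 44 - 12 = 32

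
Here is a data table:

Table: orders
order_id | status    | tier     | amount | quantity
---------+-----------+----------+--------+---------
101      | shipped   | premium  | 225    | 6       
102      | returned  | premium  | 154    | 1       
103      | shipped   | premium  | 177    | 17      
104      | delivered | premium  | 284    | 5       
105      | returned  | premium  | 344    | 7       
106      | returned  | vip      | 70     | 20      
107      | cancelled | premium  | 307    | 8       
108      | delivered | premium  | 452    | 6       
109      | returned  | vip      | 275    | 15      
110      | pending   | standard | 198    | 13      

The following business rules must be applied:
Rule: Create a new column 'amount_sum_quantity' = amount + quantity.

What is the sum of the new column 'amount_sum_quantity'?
2584

Step 1: For each record, compute amount + quantity
Example calculations:
  225 + 6 = 231
  154 + 1 = 155
  177 + 17 = 194
  ...
Step 2: Sum all derived values
Step 3: Total = 2584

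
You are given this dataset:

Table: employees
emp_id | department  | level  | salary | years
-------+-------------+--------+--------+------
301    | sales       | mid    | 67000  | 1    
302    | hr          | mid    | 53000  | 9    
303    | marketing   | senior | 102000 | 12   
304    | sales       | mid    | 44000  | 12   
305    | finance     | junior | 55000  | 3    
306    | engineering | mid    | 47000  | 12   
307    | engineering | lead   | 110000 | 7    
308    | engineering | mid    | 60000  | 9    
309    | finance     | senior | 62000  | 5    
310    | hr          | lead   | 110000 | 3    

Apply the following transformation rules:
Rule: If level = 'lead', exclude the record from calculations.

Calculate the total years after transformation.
63

Step 1: Identify records where level = 'lead'
Step 2: The excluded records sum to 10
Step 3: Original total years = 73
Step 4: Remaining total = 73 - 10 = 63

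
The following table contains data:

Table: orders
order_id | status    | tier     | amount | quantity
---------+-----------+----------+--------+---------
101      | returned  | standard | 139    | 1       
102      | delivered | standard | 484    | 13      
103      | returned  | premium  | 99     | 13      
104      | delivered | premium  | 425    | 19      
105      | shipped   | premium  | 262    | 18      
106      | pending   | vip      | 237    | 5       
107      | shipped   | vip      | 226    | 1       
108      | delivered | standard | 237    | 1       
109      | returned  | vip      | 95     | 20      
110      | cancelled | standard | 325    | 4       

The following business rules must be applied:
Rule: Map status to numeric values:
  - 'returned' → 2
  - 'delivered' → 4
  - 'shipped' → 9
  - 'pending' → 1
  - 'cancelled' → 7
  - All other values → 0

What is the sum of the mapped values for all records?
44

Step 1: Apply mapping to each record
Step 2: Count by status:
  'returned': 3 records × 2 = 6
  'delivered': 3 records × 4 = 12
  'shipped': 2 records × 9 = 18
  'pending': 1 records × 1 = 1
  'cancelled': 1 records × 7 = 7
Step 3: Sum all mapped values = 44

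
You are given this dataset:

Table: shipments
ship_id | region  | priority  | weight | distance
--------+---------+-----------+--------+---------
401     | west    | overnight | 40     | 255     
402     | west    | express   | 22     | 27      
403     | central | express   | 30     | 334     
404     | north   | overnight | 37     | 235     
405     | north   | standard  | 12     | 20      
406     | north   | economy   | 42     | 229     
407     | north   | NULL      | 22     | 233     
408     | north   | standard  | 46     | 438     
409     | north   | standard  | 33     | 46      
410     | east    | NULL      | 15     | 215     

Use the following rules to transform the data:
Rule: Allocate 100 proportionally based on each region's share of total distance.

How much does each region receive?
central: 16.44, east: 10.58, north: 59.1, west: 13.88

Step 1: Calculate total distance = 2032
Step 2: Calculate each region's proportion:
  central: 334/2032 = 16.44% → 16.44
  east: 215/2032 = 10.58% → 10.58
  north: 1201/2032 = 59.10% → 59.1
  west: 282/2032 = 13.88% → 13.88
Step 3: Verify: sum of allocations ≈ 100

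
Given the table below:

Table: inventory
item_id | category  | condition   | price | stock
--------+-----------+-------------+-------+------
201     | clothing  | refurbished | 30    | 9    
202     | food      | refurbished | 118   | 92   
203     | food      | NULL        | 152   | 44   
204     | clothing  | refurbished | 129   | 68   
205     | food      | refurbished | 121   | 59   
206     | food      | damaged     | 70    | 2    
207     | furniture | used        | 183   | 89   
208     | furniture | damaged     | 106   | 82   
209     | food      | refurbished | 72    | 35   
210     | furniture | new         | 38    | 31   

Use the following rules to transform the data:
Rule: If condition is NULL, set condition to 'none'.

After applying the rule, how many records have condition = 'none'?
1

Step 1: Count records where condition IS NULL
Step 2: Found 1 records with NULL condition
Step 3: These records will have condition set to 'none'
Step 4: Records already having condition = 'none': 0
Step 5: Answer: 1 + 0 = 1 records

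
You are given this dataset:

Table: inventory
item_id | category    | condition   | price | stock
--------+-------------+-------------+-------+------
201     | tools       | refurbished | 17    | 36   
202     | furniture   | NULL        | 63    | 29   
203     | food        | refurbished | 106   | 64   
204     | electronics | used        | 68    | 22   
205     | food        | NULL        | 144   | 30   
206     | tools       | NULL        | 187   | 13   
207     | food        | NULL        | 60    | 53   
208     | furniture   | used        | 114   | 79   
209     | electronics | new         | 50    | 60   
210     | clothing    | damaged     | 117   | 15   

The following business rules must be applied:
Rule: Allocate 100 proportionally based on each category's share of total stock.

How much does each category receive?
clothing: 3.74, electronics: 20.45, food: 36.66, furniture: 26.93, tools: 12.22

Step 1: Calculate total stock = 401
Step 2: Calculate each category's proportion:
  clothing: 15/401 = 3.74% → 3.74
  electronics: 82/401 = 20.45% → 20.45
  food: 147/401 = 36.66% → 36.66
  furniture: 108/401 = 26.93% → 26.93
  tools: 49/401 = 12.22% → 12.22
Step 3: Verify: sum of allocations ≈ 100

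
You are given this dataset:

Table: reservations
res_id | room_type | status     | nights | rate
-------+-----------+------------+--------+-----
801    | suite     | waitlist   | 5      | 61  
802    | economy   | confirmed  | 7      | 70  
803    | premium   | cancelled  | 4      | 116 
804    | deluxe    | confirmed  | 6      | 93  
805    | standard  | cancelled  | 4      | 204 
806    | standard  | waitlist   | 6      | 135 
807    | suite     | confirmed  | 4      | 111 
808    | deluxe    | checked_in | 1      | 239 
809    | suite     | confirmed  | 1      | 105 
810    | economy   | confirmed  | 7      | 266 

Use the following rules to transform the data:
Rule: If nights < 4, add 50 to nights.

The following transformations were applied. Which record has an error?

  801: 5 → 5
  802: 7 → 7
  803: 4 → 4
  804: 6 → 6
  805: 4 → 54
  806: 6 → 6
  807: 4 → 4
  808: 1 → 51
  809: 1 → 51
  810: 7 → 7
Record 805 has an error. The correct transformed value should be 4, not 54.

Step 1: Check each record against the rule
Step 2: Record 805 has nights = 4
Step 3: Since 4 >= 4, the bonus should not have been applied
Step 4: Correct value = 4, but claimed value = 54
Conclusion: Record 805 has the error.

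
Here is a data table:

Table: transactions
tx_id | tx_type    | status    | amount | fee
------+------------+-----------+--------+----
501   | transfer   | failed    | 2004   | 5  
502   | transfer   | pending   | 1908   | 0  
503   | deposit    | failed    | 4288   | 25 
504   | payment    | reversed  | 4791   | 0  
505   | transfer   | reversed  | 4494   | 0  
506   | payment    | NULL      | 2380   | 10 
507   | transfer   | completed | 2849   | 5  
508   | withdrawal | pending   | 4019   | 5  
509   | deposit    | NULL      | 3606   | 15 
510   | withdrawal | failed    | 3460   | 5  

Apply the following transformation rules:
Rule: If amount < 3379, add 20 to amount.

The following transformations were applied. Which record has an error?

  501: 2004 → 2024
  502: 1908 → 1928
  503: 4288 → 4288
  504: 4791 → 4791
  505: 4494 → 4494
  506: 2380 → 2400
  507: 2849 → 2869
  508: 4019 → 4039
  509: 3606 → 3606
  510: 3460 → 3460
Record 508 has an error. The correct transformed value should be 4019, not 4039.

Step 1: Check each record against the rule
Step 2: Record 508 has amount = 4019
Step 3: Since 4019 >= 3379, the bonus should not have been applied
Step 4: Correct value = 4019, but claimed value = 4039
Conclusion: Record 508 has the error.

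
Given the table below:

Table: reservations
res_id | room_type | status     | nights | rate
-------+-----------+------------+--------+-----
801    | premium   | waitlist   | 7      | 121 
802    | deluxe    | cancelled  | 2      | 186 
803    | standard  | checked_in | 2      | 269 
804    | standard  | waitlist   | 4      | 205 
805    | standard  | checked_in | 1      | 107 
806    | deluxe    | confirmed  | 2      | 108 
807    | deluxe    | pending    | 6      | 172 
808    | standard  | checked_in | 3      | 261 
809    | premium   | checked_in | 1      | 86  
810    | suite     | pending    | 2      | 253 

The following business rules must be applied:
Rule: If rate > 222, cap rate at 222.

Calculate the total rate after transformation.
1651

Step 1: 3 records have rate > 222
Step 2: These records originally summed to 783
Step 3: After capping: 3 × 222 = 666
Step 4: Unaffected records sum: 985
Step 5: Final sum = 666 + 985 = 1651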